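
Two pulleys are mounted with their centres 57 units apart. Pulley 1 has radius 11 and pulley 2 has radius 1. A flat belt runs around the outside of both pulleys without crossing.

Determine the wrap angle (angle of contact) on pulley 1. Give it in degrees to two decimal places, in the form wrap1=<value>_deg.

open belt: β = asin((r2−r1)/C) = asin(-10/57) = -10.1042°
wrap1 = π − 2β = 200.2084°
wrap2 = π + 2β = 159.7916°

wrap1=200.21_deg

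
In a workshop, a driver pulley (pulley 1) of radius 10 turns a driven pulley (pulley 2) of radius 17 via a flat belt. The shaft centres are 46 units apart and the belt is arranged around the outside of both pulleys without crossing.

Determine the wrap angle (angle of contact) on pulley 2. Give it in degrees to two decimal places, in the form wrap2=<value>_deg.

open belt: β = asin((r2−r1)/C) = asin(7/46) = 8.7529°
wrap1 = π − 2β = 162.4941°
wrap2 = π + 2β = 197.5059°

wrap2=197.51_deg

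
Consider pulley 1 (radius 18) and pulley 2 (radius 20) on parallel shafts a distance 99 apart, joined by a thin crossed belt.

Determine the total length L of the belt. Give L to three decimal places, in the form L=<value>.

L=332.154

crossed belt: β = asin((r1+r2)/C) = asin(38/99) = 22.5716°
wrap1 = wrap2 = π + 2β = 225.1433°
tangent length = C·cosβ = 91.4166
L = (r1+r2)·wrap + 2·C·cosβ = 38·3.9295 + 2·91.4166 = 332.1539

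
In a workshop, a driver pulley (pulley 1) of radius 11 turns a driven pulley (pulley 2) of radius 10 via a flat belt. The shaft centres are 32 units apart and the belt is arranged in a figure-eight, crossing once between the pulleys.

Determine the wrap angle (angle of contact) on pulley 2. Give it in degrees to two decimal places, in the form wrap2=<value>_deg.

wrap2=262.03_deg

crossed belt: β = asin((r1+r2)/C) = asin(21/32) = 41.0145°
wrap1 = wrap2 = π + 2β = 262.0290°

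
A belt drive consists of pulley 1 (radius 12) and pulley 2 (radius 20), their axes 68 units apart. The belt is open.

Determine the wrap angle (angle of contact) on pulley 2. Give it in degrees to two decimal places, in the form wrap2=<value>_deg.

wrap2=193.51_deg

open belt: β = asin((r2−r1)/C) = asin(8/68) = 6.7563°
wrap1 = π − 2β = 166.4873°
wrap2 = π + 2β = 193.5127°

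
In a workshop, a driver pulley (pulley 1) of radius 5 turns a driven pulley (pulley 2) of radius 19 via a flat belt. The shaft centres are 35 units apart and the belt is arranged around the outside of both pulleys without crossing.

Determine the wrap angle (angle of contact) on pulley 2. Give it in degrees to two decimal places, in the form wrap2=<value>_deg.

open belt: β = asin((r2−r1)/C) = asin(14/35) = 23.5782°
wrap1 = π − 2β = 132.8436°
wrap2 = π + 2β = 227.1564°

wrap2=227.16_deg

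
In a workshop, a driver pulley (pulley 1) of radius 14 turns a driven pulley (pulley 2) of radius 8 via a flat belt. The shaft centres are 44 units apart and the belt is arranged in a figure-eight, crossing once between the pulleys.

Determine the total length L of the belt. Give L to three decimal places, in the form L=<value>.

L=168.364

crossed belt: β = asin((r1+r2)/C) = asin(22/44) = 30.0000°
wrap1 = wrap2 = π + 2β = 240.0000°
tangent length = C·cosβ = 38.1051
L = (r1+r2)·wrap + 2·C·cosβ = 22·4.1888 + 2·38.1051 = 168.3636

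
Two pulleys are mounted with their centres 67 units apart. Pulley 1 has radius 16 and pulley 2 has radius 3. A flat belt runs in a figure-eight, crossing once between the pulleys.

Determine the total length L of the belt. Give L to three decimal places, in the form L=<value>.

crossed belt: β = asin((r1+r2)/C) = asin(19/67) = 16.4741°
wrap1 = wrap2 = π + 2β = 212.9482°
tangent length = C·cosβ = 64.2495
L = (r1+r2)·wrap + 2·C·cosβ = 19·3.7166 + 2·64.2495 = 199.1153

L=199.115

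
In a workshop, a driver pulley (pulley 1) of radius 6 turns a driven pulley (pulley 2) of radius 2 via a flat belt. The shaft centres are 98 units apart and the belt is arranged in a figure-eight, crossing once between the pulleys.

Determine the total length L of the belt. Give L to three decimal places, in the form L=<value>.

crossed belt: β = asin((r1+r2)/C) = asin(8/98) = 4.6824°
wrap1 = wrap2 = π + 2β = 189.3648°
tangent length = C·cosβ = 97.6729
L = (r1+r2)·wrap + 2·C·cosβ = 8·3.3050 + 2·97.6729 = 221.7862

L=221.786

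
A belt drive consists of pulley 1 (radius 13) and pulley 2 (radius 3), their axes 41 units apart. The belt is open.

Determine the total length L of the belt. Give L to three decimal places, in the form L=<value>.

L=134.717

open belt: β = asin((r2−r1)/C) = asin(-10/41) = -14.1170°
wrap1 = π − 2β = 208.2340°
wrap2 = π + 2β = 151.7660°
tangent length = C·cosβ = 39.7618
L = r1·wrap1 + r2·wrap2 + 2·C·cosβ = 13·3.6344 + 3·2.6488 + 2·39.7618 = 134.7168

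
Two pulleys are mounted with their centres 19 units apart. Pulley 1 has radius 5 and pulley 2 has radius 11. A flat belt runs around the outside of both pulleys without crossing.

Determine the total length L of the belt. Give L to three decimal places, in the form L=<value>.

L=90.176

open belt: β = asin((r2−r1)/C) = asin(6/19) = 18.4085°
wrap1 = π − 2β = 143.1830°
wrap2 = π + 2β = 216.8170°
tangent length = C·cosβ = 18.0278
L = r1·wrap1 + r2·wrap2 + 2·C·cosβ = 5·2.4990 + 11·3.7842 + 2·18.0278 = 90.1765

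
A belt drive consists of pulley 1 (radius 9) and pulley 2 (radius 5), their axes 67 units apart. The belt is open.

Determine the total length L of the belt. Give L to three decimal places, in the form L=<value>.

open belt: β = asin((r2−r1)/C) = asin(-4/67) = -3.4227°
wrap1 = π − 2β = 186.8454°
wrap2 = π + 2β = 173.1546°
tangent length = C·cosβ = 66.8805
L = r1·wrap1 + r2·wrap2 + 2·C·cosβ = 9·3.2611 + 5·3.0221 + 2·66.8805 = 178.2212

L=178.221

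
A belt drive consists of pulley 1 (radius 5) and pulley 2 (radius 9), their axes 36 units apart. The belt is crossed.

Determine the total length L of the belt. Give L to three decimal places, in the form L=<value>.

L=121.499

crossed belt: β = asin((r1+r2)/C) = asin(14/36) = 22.8854°
wrap1 = wrap2 = π + 2β = 225.7708°
tangent length = C·cosβ = 33.1662
L = (r1+r2)·wrap + 2·C·cosβ = 14·3.9404 + 2·33.1662 = 121.4987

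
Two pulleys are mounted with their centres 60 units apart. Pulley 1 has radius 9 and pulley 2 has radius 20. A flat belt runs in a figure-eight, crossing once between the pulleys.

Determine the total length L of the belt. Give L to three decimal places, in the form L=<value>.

crossed belt: β = asin((r1+r2)/C) = asin(29/60) = 28.9033°
wrap1 = wrap2 = π + 2β = 237.8067°
tangent length = C·cosβ = 52.5262
L = (r1+r2)·wrap + 2·C·cosβ = 29·4.1505 + 2·52.5262 = 225.4171

L=225.417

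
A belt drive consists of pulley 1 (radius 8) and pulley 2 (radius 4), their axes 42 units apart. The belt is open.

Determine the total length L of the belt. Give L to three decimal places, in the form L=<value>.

L=122.080

open belt: β = asin((r2−r1)/C) = asin(-4/42) = -5.4650°
wrap1 = π − 2β = 190.9300°
wrap2 = π + 2β = 169.0700°
tangent length = C·cosβ = 41.8091
L = r1·wrap1 + r2·wrap2 + 2·C·cosβ = 8·3.3324 + 4·2.9508 + 2·41.8091 = 122.0804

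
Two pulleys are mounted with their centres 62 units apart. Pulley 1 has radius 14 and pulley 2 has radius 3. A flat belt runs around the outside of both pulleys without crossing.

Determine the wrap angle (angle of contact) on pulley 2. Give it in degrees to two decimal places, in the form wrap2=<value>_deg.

wrap2=159.56_deg

open belt: β = asin((r2−r1)/C) = asin(-11/62) = -10.2195°
wrap1 = π − 2β = 200.4390°
wrap2 = π + 2β = 159.5610°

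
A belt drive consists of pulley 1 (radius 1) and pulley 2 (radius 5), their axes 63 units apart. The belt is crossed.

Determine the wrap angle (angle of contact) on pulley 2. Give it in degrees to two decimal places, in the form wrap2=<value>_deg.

crossed belt: β = asin((r1+r2)/C) = asin(6/63) = 5.4650°
wrap1 = wrap2 = π + 2β = 190.9300°

wrap2=190.93_deg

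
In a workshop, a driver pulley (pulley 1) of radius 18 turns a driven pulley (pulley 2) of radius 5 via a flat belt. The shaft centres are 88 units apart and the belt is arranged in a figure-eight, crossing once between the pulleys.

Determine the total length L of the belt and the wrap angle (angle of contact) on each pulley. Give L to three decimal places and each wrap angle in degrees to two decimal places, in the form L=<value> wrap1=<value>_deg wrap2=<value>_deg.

crossed belt: β = asin((r1+r2)/C) = asin(23/88) = 15.1510°
wrap1 = wrap2 = π + 2β = 210.3020°
tangent length = C·cosβ = 84.9412
L = (r1+r2)·wrap + 2·C·cosβ = 23·3.6705 + 2·84.9412 = 254.3029

L=254.303 wrap1=210.30_deg wrap2=210.30_deg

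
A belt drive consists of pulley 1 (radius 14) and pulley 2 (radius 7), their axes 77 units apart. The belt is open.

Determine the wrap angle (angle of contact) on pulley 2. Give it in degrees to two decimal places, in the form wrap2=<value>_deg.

open belt: β = asin((r2−r1)/C) = asin(-7/77) = -5.2159°
wrap1 = π − 2β = 190.4318°
wrap2 = π + 2β = 169.5682°

wrap2=169.57_deg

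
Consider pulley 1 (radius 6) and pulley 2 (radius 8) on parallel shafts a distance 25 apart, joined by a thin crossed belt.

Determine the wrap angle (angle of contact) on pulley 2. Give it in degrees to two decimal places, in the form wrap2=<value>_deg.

crossed belt: β = asin((r1+r2)/C) = asin(14/25) = 34.0558°
wrap1 = wrap2 = π + 2β = 248.1116°

wrap2=248.11_deg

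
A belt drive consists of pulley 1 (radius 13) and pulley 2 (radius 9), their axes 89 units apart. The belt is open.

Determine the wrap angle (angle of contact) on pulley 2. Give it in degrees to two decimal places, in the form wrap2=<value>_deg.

open belt: β = asin((r2−r1)/C) = asin(-4/89) = -2.5760°
wrap1 = π − 2β = 185.1519°
wrap2 = π + 2β = 174.8481°

wrap2=174.85_deg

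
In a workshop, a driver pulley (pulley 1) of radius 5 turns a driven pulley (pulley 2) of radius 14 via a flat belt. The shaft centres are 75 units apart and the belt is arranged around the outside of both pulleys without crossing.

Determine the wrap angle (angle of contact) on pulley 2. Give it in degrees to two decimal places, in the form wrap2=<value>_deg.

open belt: β = asin((r2−r1)/C) = asin(9/75) = 6.8921°
wrap1 = π − 2β = 166.2158°
wrap2 = π + 2β = 193.7842°

wrap2=193.78_deg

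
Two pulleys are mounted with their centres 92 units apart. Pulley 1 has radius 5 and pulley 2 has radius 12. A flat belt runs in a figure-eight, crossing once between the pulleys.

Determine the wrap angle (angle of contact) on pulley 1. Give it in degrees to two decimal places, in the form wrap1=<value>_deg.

crossed belt: β = asin((r1+r2)/C) = asin(17/92) = 10.6485°
wrap1 = wrap2 = π + 2β = 201.2969°

wrap1=201.30_deg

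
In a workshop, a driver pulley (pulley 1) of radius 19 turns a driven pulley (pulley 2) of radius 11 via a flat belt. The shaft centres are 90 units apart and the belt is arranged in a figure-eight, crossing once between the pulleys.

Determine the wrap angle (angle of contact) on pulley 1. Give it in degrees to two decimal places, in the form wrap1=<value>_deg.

crossed belt: β = asin((r1+r2)/C) = asin(30/90) = 19.4712°
wrap1 = wrap2 = π + 2β = 218.9424°

wrap1=218.94_deg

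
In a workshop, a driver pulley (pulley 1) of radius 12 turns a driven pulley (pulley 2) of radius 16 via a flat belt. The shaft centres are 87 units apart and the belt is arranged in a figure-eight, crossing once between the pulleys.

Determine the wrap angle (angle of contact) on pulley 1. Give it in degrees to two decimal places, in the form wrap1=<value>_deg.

crossed belt: β = asin((r1+r2)/C) = asin(28/87) = 18.7742°
wrap1 = wrap2 = π + 2β = 217.5484°

wrap1=217.55_deg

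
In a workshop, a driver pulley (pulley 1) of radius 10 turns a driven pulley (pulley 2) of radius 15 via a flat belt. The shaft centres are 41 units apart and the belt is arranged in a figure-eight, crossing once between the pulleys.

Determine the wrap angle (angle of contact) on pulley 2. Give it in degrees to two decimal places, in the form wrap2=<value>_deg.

crossed belt: β = asin((r1+r2)/C) = asin(25/41) = 37.5719°
wrap1 = wrap2 = π + 2β = 255.1437°

wrap2=255.14_deg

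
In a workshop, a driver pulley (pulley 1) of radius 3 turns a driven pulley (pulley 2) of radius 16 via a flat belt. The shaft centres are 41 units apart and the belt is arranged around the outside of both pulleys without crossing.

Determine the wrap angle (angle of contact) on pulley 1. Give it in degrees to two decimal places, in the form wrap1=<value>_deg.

wrap1=143.03_deg

open belt: β = asin((r2−r1)/C) = asin(13/41) = 18.4860°
wrap1 = π − 2β = 143.0280°
wrap2 = π + 2β = 216.9720°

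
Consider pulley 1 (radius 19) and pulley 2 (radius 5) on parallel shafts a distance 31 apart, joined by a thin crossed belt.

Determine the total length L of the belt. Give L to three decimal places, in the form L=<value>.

L=157.142

crossed belt: β = asin((r1+r2)/C) = asin(24/31) = 50.7320°
wrap1 = wrap2 = π + 2β = 281.4639°
tangent length = C·cosβ = 19.6214
L = (r1+r2)·wrap + 2·C·cosβ = 24·4.9125 + 2·19.6214 = 157.1422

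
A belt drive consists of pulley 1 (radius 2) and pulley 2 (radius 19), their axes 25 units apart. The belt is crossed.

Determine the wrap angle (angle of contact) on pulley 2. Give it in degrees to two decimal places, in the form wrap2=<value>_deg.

crossed belt: β = asin((r1+r2)/C) = asin(21/25) = 57.1401°
wrap1 = wrap2 = π + 2β = 294.2802°

wrap2=294.28_deg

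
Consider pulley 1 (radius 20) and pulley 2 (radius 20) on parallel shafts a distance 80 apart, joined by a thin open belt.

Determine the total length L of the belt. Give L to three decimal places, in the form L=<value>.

L=285.664

open belt: β = asin((r2−r1)/C) = asin(0/80) = 0.0000°
wrap1 = π − 2β = 180.0000°
wrap2 = π + 2β = 180.0000°
tangent length = C·cosβ = 80.0000
L = r1·wrap1 + r2·wrap2 + 2·C·cosβ = 20·3.1416 + 20·3.1416 + 2·80.0000 = 285.6637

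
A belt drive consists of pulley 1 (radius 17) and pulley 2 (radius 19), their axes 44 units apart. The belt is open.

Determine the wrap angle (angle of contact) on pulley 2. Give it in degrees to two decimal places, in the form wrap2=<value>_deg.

wrap2=185.21_deg

open belt: β = asin((r2−r1)/C) = asin(2/44) = 2.6053°
wrap1 = π − 2β = 174.7895°
wrap2 = π + 2β = 185.2105°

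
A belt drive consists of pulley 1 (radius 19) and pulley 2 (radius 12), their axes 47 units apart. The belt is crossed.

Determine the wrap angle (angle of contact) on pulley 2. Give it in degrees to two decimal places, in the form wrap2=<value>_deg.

wrap2=262.53_deg

crossed belt: β = asin((r1+r2)/C) = asin(31/47) = 41.2674°
wrap1 = wrap2 = π + 2β = 262.5349°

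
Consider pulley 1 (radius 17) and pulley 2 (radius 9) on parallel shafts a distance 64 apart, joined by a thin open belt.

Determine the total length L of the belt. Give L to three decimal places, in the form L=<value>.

open belt: β = asin((r2−r1)/C) = asin(-8/64) = -7.1808°
wrap1 = π − 2β = 194.3615°
wrap2 = π + 2β = 165.6385°
tangent length = C·cosβ = 63.4980
L = r1·wrap1 + r2·wrap2 + 2·C·cosβ = 17·3.3922 + 9·2.8909 + 2·63.4980 = 210.6827

L=210.683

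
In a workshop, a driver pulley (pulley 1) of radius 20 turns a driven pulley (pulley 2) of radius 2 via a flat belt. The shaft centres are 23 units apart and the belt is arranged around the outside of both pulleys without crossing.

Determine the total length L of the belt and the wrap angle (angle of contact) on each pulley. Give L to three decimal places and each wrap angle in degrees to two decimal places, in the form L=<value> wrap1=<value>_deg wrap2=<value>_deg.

open belt: β = asin((r2−r1)/C) = asin(-18/23) = -51.5000°
wrap1 = π − 2β = 283.0001°
wrap2 = π + 2β = 76.9999°
tangent length = C·cosβ = 14.3178
L = r1·wrap1 + r2·wrap2 + 2·C·cosβ = 20·4.9393 + 2·1.3439 + 2·14.3178 = 130.1091

L=130.109 wrap1=283.00_deg wrap2=77.00_deg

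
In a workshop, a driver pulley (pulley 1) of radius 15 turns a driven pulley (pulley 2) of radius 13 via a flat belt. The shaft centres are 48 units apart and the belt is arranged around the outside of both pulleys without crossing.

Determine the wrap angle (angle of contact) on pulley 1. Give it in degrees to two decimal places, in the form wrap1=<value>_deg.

wrap1=184.78_deg

open belt: β = asin((r2−r1)/C) = asin(-2/48) = -2.3880°
wrap1 = π − 2β = 184.7760°
wrap2 = π + 2β = 175.2240°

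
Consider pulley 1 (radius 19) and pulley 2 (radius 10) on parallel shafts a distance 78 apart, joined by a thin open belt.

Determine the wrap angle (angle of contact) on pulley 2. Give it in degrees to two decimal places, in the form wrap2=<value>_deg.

open belt: β = asin((r2−r1)/C) = asin(-9/78) = -6.6258°
wrap1 = π − 2β = 193.2516°
wrap2 = π + 2β = 166.7484°

wrap2=166.75_deg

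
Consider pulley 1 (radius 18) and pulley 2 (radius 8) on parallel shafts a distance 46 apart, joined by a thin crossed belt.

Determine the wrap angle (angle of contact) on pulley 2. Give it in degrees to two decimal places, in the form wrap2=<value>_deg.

wrap2=248.83_deg

crossed belt: β = asin((r1+r2)/C) = asin(26/46) = 34.4174°
wrap1 = wrap2 = π + 2β = 248.8348°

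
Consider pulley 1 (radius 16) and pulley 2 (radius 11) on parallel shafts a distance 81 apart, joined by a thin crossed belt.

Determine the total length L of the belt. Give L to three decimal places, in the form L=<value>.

L=255.909

crossed belt: β = asin((r1+r2)/C) = asin(27/81) = 19.4712°
wrap1 = wrap2 = π + 2β = 218.9424°
tangent length = C·cosβ = 76.3675
L = (r1+r2)·wrap + 2·C·cosβ = 27·3.8213 + 2·76.3675 = 255.9093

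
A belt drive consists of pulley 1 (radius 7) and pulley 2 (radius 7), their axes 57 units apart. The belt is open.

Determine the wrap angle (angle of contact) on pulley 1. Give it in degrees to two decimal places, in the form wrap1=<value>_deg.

open belt: β = asin((r2−r1)/C) = asin(0/57) = 0.0000°
wrap1 = π − 2β = 180.0000°
wrap2 = π + 2β = 180.0000°

wrap1=180.00_deg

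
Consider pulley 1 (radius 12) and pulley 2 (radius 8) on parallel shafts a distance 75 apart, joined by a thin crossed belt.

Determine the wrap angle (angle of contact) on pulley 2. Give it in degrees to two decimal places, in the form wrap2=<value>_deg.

wrap2=210.93_deg

crossed belt: β = asin((r1+r2)/C) = asin(20/75) = 15.4660°
wrap1 = wrap2 = π + 2β = 210.9320°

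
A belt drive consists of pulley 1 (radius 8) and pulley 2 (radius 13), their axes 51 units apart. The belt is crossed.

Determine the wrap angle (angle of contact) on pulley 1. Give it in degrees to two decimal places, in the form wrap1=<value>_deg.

crossed belt: β = asin((r1+r2)/C) = asin(21/51) = 24.3157°
wrap1 = wrap2 = π + 2β = 228.6315°

wrap1=228.63_deg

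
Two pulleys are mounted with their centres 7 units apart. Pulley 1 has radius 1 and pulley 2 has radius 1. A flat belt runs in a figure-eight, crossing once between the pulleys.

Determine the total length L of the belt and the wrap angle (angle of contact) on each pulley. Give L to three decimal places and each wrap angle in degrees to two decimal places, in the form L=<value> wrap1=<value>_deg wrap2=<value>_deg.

crossed belt: β = asin((r1+r2)/C) = asin(2/7) = 16.6015°
wrap1 = wrap2 = π + 2β = 213.2031°
tangent length = C·cosβ = 6.7082
L = (r1+r2)·wrap + 2·C·cosβ = 2·3.7211 + 2·6.7082 = 20.8586

L=20.859 wrap1=213.20_deg wrap2=213.20_deg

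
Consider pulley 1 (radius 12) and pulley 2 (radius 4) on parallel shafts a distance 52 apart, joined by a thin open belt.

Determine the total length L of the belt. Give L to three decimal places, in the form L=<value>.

open belt: β = asin((r2−r1)/C) = asin(-8/52) = -8.8499°
wrap1 = π − 2β = 197.6998°
wrap2 = π + 2β = 162.3002°
tangent length = C·cosβ = 51.3809
L = r1·wrap1 + r2·wrap2 + 2·C·cosβ = 12·3.4505 + 4·2.8327 + 2·51.3809 = 155.4987

L=155.499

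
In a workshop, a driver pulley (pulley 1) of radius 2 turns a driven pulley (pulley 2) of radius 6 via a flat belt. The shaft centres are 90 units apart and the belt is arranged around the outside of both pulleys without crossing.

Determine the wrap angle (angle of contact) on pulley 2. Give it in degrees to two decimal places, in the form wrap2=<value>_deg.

wrap2=185.09_deg

open belt: β = asin((r2−r1)/C) = asin(4/90) = 2.5473°
wrap1 = π − 2β = 174.9054°
wrap2 = π + 2β = 185.0946°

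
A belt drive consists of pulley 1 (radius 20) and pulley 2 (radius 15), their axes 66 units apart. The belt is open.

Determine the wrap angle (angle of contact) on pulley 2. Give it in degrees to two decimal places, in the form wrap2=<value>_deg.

wrap2=171.31_deg

open belt: β = asin((r2−r1)/C) = asin(-5/66) = -4.3448°
wrap1 = π − 2β = 188.6895°
wrap2 = π + 2β = 171.3105°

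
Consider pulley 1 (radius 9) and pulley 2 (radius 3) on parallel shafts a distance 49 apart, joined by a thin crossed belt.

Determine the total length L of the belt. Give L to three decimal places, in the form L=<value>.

crossed belt: β = asin((r1+r2)/C) = asin(12/49) = 14.1758°
wrap1 = wrap2 = π + 2β = 208.3516°
tangent length = C·cosβ = 47.5079
L = (r1+r2)·wrap + 2·C·cosβ = 12·3.6364 + 2·47.5079 = 138.6528

L=138.653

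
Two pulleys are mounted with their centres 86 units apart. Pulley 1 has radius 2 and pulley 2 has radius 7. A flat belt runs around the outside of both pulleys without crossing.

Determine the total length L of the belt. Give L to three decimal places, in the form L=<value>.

open belt: β = asin((r2−r1)/C) = asin(5/86) = 3.3330°
wrap1 = π − 2β = 173.3339°
wrap2 = π + 2β = 186.6661°
tangent length = C·cosβ = 85.8545
L = r1·wrap1 + r2·wrap2 + 2·C·cosβ = 2·3.0252 + 7·3.2579 + 2·85.8545 = 200.5651

L=200.565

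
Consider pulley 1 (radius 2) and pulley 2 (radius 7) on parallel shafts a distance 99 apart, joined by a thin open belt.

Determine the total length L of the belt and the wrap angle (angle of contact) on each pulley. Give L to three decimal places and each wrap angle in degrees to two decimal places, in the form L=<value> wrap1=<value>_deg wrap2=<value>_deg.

open belt: β = asin((r2−r1)/C) = asin(5/99) = 2.8950°
wrap1 = π − 2β = 174.2101°
wrap2 = π + 2β = 185.7899°
tangent length = C·cosβ = 98.8737
L = r1·wrap1 + r2·wrap2 + 2·C·cosβ = 2·3.0405 + 7·3.2426 + 2·98.8737 = 226.5269

L=226.527 wrap1=174.21_deg wrap2=185.79_deg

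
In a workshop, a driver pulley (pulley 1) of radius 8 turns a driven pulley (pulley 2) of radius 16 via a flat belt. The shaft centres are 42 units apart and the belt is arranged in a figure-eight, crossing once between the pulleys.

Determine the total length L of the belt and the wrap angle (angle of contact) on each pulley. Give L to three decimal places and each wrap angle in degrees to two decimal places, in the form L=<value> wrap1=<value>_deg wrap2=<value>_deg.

crossed belt: β = asin((r1+r2)/C) = asin(24/42) = 34.8499°
wrap1 = wrap2 = π + 2β = 249.6998°
tangent length = C·cosβ = 34.4674
L = (r1+r2)·wrap + 2·C·cosβ = 24·4.3581 + 2·34.4674 = 173.5288

L=173.529 wrap1=249.70_deg wrap2=249.70_deg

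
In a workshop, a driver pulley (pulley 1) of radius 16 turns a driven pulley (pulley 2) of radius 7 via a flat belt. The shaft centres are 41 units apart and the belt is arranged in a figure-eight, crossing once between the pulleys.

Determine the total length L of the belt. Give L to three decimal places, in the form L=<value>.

L=167.535

crossed belt: β = asin((r1+r2)/C) = asin(23/41) = 34.1233°
wrap1 = wrap2 = π + 2β = 248.2466°
tangent length = C·cosβ = 33.9411
L = (r1+r2)·wrap + 2·C·cosβ = 23·4.3327 + 2·33.9411 = 167.5348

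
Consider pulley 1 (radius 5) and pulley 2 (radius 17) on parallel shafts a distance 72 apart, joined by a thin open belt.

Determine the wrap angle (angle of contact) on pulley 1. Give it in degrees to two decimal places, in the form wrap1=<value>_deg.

wrap1=160.81_deg

open belt: β = asin((r2−r1)/C) = asin(12/72) = 9.5941°
wrap1 = π − 2β = 160.8119°
wrap2 = π + 2β = 199.1881°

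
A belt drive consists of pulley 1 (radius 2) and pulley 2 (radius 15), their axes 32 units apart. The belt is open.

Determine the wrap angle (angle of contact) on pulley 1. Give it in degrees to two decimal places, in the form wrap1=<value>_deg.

wrap1=132.06_deg

open belt: β = asin((r2−r1)/C) = asin(13/32) = 23.9695°
wrap1 = π − 2β = 132.0610°
wrap2 = π + 2β = 227.9390°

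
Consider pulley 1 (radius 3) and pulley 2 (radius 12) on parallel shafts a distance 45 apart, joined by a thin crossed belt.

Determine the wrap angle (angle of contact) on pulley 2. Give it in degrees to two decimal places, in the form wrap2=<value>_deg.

wrap2=218.94_deg

crossed belt: β = asin((r1+r2)/C) = asin(15/45) = 19.4712°
wrap1 = wrap2 = π + 2β = 218.9424°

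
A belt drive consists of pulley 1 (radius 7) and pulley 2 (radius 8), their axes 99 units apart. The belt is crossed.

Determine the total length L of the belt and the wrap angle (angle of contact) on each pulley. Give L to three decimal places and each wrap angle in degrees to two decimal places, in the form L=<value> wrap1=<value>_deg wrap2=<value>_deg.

crossed belt: β = asin((r1+r2)/C) = asin(15/99) = 8.7147°
wrap1 = wrap2 = π + 2β = 197.4295°
tangent length = C·cosβ = 97.8570
L = (r1+r2)·wrap + 2·C·cosβ = 15·3.4458 + 2·97.8570 = 247.4010

L=247.401 wrap1=197.43_deg wrap2=197.43_deg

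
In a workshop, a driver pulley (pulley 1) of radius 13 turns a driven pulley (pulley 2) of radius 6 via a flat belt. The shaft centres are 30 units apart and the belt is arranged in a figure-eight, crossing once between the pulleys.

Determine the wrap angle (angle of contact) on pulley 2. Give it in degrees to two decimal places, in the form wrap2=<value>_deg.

wrap2=258.59_deg

crossed belt: β = asin((r1+r2)/C) = asin(19/30) = 39.2965°
wrap1 = wrap2 = π + 2β = 258.5930°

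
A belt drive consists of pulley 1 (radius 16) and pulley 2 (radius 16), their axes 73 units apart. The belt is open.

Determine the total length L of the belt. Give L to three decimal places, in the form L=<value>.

L=246.531

open belt: β = asin((r2−r1)/C) = asin(0/73) = 0.0000°
wrap1 = π − 2β = 180.0000°
wrap2 = π + 2β = 180.0000°
tangent length = C·cosβ = 73.0000
L = r1·wrap1 + r2·wrap2 + 2·C·cosβ = 16·3.1416 + 16·3.1416 + 2·73.0000 = 246.5310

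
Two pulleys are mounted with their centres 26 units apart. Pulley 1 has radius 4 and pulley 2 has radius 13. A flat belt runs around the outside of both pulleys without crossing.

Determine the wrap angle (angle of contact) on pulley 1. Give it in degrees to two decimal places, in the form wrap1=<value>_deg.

wrap1=139.50_deg

open belt: β = asin((r2−r1)/C) = asin(9/26) = 20.2522°
wrap1 = π − 2β = 139.4955°
wrap2 = π + 2β = 220.5045°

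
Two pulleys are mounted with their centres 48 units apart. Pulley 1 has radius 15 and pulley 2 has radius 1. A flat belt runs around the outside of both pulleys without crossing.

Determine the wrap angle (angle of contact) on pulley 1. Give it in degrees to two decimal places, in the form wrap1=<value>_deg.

open belt: β = asin((r2−r1)/C) = asin(-14/48) = -16.9578°
wrap1 = π − 2β = 213.9155°
wrap2 = π + 2β = 146.0845°

wrap1=213.92_deg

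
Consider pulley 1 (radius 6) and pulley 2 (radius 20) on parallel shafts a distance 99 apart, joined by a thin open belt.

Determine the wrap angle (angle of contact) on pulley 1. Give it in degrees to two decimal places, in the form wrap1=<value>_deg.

open belt: β = asin((r2−r1)/C) = asin(14/99) = 8.1297°
wrap1 = π − 2β = 163.7406°
wrap2 = π + 2β = 196.2594°

wrap1=163.74_deg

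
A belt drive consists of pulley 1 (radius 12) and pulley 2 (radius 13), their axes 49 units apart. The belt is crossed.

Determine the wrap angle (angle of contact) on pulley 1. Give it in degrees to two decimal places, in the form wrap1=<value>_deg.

crossed belt: β = asin((r1+r2)/C) = asin(25/49) = 30.6774°
wrap1 = wrap2 = π + 2β = 241.3548°

wrap1=241.35_deg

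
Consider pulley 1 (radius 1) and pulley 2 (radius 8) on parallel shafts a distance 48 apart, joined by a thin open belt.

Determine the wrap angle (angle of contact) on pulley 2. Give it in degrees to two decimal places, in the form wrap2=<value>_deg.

open belt: β = asin((r2−r1)/C) = asin(7/48) = 8.3855°
wrap1 = π − 2β = 163.2289°
wrap2 = π + 2β = 196.7711°

wrap2=196.77_deg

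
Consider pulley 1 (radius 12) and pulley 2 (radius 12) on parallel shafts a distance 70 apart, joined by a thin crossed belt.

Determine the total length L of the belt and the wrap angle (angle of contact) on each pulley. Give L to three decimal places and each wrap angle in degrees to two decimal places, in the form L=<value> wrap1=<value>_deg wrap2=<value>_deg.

crossed belt: β = asin((r1+r2)/C) = asin(24/70) = 20.0510°
wrap1 = wrap2 = π + 2β = 220.1021°
tangent length = C·cosβ = 65.7571
L = (r1+r2)·wrap + 2·C·cosβ = 24·3.8415 + 2·65.7571 = 223.7104

L=223.710 wrap1=220.10_deg wrap2=220.10_deg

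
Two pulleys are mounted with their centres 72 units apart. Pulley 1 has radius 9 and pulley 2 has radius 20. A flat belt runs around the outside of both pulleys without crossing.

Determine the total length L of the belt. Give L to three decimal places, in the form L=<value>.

L=236.790

open belt: β = asin((r2−r1)/C) = asin(11/72) = 8.7879°
wrap1 = π − 2β = 162.4241°
wrap2 = π + 2β = 197.5759°
tangent length = C·cosβ = 71.1548
L = r1·wrap1 + r2·wrap2 + 2·C·cosβ = 9·2.8348 + 20·3.4483 + 2·71.1548 = 236.7900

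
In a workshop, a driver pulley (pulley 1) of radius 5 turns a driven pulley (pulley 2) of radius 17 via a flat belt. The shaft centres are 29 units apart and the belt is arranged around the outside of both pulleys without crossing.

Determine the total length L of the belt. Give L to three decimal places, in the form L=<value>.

open belt: β = asin((r2−r1)/C) = asin(12/29) = 24.4433°
wrap1 = π − 2β = 131.1133°
wrap2 = π + 2β = 228.8867°
tangent length = C·cosβ = 26.4008
L = r1·wrap1 + r2·wrap2 + 2·C·cosβ = 5·2.2884 + 17·3.9948 + 2·26.4008 = 132.1554

L=132.155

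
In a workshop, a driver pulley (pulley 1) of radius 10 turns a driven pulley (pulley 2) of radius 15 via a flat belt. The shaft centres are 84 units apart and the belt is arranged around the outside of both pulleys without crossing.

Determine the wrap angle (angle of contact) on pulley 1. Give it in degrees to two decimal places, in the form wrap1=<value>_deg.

open belt: β = asin((r2−r1)/C) = asin(5/84) = 3.4125°
wrap1 = π − 2β = 173.1750°
wrap2 = π + 2β = 186.8250°

wrap1=173.18_deg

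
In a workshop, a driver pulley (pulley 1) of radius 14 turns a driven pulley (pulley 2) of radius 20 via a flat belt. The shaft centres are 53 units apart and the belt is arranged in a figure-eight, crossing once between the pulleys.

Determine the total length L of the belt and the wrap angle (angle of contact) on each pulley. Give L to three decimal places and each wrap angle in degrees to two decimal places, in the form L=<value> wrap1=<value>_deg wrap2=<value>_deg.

L=235.488 wrap1=259.81_deg wrap2=259.81_deg

crossed belt: β = asin((r1+r2)/C) = asin(34/53) = 39.9045°
wrap1 = wrap2 = π + 2β = 259.8089°
tangent length = C·cosβ = 40.6571
L = (r1+r2)·wrap + 2·C·cosβ = 34·4.5345 + 2·40.6571 = 235.4879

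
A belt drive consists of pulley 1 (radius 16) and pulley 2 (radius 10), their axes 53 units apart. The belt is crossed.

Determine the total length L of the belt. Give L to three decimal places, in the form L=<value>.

crossed belt: β = asin((r1+r2)/C) = asin(26/53) = 29.3778°
wrap1 = wrap2 = π + 2β = 238.7556°
tangent length = C·cosβ = 46.1844
L = (r1+r2)·wrap + 2·C·cosβ = 26·4.1671 + 2·46.1844 = 200.7127

L=200.713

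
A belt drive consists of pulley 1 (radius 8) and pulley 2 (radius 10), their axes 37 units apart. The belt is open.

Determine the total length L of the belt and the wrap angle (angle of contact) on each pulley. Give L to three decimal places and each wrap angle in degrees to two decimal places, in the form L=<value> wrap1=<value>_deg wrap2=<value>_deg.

L=130.657 wrap1=173.80_deg wrap2=186.20_deg

open belt: β = asin((r2−r1)/C) = asin(2/37) = 3.0986°
wrap1 = π − 2β = 173.8028°
wrap2 = π + 2β = 186.1972°
tangent length = C·cosβ = 36.9459
L = r1·wrap1 + r2·wrap2 + 2·C·cosβ = 8·3.0334 + 10·3.2498 + 2·36.9459 = 130.6568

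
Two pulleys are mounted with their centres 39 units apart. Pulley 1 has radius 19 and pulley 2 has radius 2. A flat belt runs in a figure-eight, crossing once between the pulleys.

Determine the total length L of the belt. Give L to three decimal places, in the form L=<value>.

L=155.582

crossed belt: β = asin((r1+r2)/C) = asin(21/39) = 32.5790°
wrap1 = wrap2 = π + 2β = 245.1579°
tangent length = C·cosβ = 32.8634
L = (r1+r2)·wrap + 2·C·cosβ = 21·4.2788 + 2·32.8634 = 155.5818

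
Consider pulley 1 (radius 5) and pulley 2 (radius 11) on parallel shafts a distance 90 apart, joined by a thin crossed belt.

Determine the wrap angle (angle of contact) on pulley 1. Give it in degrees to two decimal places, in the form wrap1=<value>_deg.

wrap1=200.48_deg

crossed belt: β = asin((r1+r2)/C) = asin(16/90) = 10.2403°
wrap1 = wrap2 = π + 2β = 200.4807°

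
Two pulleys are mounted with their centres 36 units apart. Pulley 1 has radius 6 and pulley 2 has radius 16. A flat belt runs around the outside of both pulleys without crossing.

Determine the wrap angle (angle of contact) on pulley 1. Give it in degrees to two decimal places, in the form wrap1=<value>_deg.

open belt: β = asin((r2−r1)/C) = asin(10/36) = 16.1276°
wrap1 = π − 2β = 147.7448°
wrap2 = π + 2β = 212.2552°

wrap1=147.74_deg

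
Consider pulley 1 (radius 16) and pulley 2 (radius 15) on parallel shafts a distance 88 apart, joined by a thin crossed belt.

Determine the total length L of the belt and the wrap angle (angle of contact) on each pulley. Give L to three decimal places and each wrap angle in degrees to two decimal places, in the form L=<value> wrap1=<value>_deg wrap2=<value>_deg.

L=284.427 wrap1=221.25_deg wrap2=221.25_deg

crossed belt: β = asin((r1+r2)/C) = asin(31/88) = 20.6264°
wrap1 = wrap2 = π + 2β = 221.2528°
tangent length = C·cosβ = 82.3590
L = (r1+r2)·wrap + 2·C·cosβ = 31·3.8616 + 2·82.3590 = 284.4272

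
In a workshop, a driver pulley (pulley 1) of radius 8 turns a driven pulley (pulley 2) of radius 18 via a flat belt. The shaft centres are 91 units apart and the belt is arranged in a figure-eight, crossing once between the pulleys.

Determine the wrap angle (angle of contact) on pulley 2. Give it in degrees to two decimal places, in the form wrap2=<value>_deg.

wrap2=213.20_deg

crossed belt: β = asin((r1+r2)/C) = asin(26/91) = 16.6015°
wrap1 = wrap2 = π + 2β = 213.2031°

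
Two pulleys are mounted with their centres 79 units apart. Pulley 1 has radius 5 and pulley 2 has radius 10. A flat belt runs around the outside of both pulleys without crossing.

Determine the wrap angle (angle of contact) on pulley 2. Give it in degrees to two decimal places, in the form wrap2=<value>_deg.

open belt: β = asin((r2−r1)/C) = asin(5/79) = 3.6287°
wrap1 = π − 2β = 172.7425°
wrap2 = π + 2β = 187.2575°

wrap2=187.26_deg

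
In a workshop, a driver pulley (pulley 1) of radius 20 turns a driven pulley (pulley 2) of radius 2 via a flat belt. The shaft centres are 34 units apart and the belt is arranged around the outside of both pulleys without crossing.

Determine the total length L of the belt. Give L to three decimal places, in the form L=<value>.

L=146.889

open belt: β = asin((r2−r1)/C) = asin(-18/34) = -31.9657°
wrap1 = π − 2β = 243.9314°
wrap2 = π + 2β = 116.0686°
tangent length = C·cosβ = 28.8444
L = r1·wrap1 + r2·wrap2 + 2·C·cosβ = 20·4.2574 + 2·2.0258 + 2·28.8444 = 146.8885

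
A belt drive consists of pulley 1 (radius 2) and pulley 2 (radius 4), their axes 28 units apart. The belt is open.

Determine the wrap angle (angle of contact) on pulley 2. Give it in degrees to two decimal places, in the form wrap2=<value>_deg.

open belt: β = asin((r2−r1)/C) = asin(2/28) = 4.0960°
wrap1 = π − 2β = 171.8079°
wrap2 = π + 2β = 188.1921°

wrap2=188.19_deg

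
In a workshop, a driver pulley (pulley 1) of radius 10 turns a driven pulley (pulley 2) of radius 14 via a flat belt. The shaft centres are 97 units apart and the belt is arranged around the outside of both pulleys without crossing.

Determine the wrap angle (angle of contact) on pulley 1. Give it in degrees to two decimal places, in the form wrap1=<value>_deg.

open belt: β = asin((r2−r1)/C) = asin(4/97) = 2.3634°
wrap1 = π − 2β = 175.2732°
wrap2 = π + 2β = 184.7268°

wrap1=175.27_deg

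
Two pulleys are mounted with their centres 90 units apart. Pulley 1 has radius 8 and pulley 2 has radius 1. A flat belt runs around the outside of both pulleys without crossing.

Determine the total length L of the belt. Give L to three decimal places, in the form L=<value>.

open belt: β = asin((r2−r1)/C) = asin(-7/90) = -4.4608°
wrap1 = π − 2β = 188.9217°
wrap2 = π + 2β = 171.0783°
tangent length = C·cosβ = 89.7274
L = r1·wrap1 + r2·wrap2 + 2·C·cosβ = 8·3.2973 + 1·2.9859 + 2·89.7274 = 208.8191

L=208.819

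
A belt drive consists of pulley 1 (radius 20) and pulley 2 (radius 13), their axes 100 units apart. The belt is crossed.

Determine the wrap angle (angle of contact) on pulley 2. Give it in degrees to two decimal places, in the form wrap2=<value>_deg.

wrap2=218.54_deg

crossed belt: β = asin((r1+r2)/C) = asin(33/100) = 19.2688°
wrap1 = wrap2 = π + 2β = 218.5376°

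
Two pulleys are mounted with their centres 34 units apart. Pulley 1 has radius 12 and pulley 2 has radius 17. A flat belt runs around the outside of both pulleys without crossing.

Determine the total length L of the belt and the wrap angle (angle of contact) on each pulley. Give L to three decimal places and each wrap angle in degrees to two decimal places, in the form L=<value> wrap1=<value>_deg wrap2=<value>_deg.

open belt: β = asin((r2−r1)/C) = asin(5/34) = 8.4565°
wrap1 = π − 2β = 163.0870°
wrap2 = π + 2β = 196.9130°
tangent length = C·cosβ = 33.6303
L = r1·wrap1 + r2·wrap2 + 2·C·cosβ = 12·2.8464 + 17·3.4368 + 2·33.6303 = 159.8428

L=159.843 wrap1=163.09_deg wrap2=196.91_deg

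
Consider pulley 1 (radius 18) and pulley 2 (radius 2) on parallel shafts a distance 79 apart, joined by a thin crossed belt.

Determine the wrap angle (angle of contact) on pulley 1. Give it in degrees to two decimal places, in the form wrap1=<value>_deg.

crossed belt: β = asin((r1+r2)/C) = asin(20/79) = 14.6649°
wrap1 = wrap2 = π + 2β = 209.3297°

wrap1=209.33_deg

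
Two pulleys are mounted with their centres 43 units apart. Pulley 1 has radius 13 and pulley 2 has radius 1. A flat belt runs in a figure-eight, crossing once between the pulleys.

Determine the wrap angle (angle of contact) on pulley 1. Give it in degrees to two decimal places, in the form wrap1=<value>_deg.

wrap1=218.00_deg

crossed belt: β = asin((r1+r2)/C) = asin(14/43) = 19.0008°
wrap1 = wrap2 = π + 2β = 218.0016°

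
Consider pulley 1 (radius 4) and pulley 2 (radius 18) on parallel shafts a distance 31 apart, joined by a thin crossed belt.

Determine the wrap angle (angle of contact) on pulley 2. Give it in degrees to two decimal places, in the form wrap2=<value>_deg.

crossed belt: β = asin((r1+r2)/C) = asin(22/31) = 45.2087°
wrap1 = wrap2 = π + 2β = 270.4174°

wrap2=270.42_deg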